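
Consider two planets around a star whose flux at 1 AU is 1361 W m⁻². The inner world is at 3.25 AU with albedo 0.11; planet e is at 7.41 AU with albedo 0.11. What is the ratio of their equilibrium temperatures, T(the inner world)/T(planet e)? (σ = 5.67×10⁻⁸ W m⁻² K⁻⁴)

T₁/T₂ ≈ 1.510

T_eq = [S₀(1−A)/(4σd²)]^(1/4), so T ∝ (1−A)^(1/4) / √d.
T₁ = [1361×0.89/(4×5.67×10⁻⁸×3.25²)]^(1/4) = 149.95 K.
T₂ = [1361×0.89/(4×5.67×10⁻⁸×7.41²)]^(1/4) = 99.31 K.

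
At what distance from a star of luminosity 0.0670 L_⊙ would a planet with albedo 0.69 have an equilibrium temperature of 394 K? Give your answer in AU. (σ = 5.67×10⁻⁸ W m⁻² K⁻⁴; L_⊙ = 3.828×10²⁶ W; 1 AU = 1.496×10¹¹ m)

L = 0.0670 × 3.828×10²⁶ = 2.56×10²⁵ W.
From T_eq⁴ = L(1−A)/(16πσd²): d = √[L(1−A)/(16πσT_eq⁴)].
d = √[2.56×10²⁵ × 0.31 / (16π × 5.67×10⁻⁸ × (394)⁴)] = 1.08×10¹⁰ m = 0.0719 AU.

d ≈ 0.0719 AU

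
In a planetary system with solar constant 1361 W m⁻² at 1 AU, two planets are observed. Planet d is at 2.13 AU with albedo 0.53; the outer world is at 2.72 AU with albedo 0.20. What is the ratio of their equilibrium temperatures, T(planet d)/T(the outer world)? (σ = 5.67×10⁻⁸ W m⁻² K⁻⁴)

T_eq = [S₀(1−A)/(4σd²)]^(1/4), so T ∝ (1−A)^(1/4) / √d.
T₁ = [1361×0.47/(4×5.67×10⁻⁸×2.13²)]^(1/4) = 157.90 K.
T₂ = [1361×0.80/(4×5.67×10⁻⁸×2.72²)]^(1/4) = 159.60 K.

T₁/T₂ ≈ 0.989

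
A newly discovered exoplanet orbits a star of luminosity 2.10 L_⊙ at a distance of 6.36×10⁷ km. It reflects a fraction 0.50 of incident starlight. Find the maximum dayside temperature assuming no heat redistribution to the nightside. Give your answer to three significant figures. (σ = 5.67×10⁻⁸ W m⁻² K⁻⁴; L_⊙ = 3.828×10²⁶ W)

d = 6.36×10⁷ km = 6.36×10¹⁰ m.
L = 2.10 × 3.828×10²⁶ = 8.04×10²⁶ W.
Flux: S = L/(4πd²) = 8.04×10²⁶/(4π×(6.36×10¹⁰)²) = 1.58×10⁴ W m⁻².
With no redistribution each surface element balances locally: S(1−A) = σT⁴.
T = [1.58×10⁴ × 0.50 / 5.67×10⁻⁸]^(1/4) = (1.39×10¹¹)^(1/4) = 611 K.

T_ss ≈ 611 K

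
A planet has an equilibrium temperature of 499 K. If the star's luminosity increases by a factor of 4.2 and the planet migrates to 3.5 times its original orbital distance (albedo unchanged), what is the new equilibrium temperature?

T_eq ≈ 382 K

T_eq ∝ L^(1/4) · d^(−1/2).
T′ = 499 × 4.2^(1/4) / 3.5^(1/2) = 382 K.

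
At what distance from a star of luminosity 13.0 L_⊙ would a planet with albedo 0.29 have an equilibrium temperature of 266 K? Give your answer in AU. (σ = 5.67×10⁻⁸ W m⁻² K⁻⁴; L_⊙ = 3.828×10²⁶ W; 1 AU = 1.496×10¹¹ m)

L = 13.0 × 3.828×10²⁶ = 4.98×10²⁷ W.
From T_eq⁴ = L(1−A)/(16πσd²): d = √[L(1−A)/(16πσT_eq⁴)].
d = √[4.98×10²⁷ × 0.71 / (16π × 5.67×10⁻⁸ × (266)⁴)] = 4.98×10¹¹ m = 3.33 AU.

d ≈ 3.33 AU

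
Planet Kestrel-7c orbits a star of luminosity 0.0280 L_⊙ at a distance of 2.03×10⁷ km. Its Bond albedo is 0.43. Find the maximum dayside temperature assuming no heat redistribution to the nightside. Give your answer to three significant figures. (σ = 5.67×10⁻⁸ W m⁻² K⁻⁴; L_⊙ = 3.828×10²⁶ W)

d = 2.03×10⁷ km = 2.03×10¹⁰ m.
L = 0.0280 × 3.828×10²⁶ = 1.07×10²⁵ W.
Flux: S = L/(4πd²) = 1.07×10²⁵/(4π×(2.03×10¹⁰)²) = 2070 W m⁻².
With no redistribution each surface element balances locally: S(1−A) = σT⁴.
T = [2070 × 0.57 / 5.67×10⁻⁸]^(1/4) = (2.08×10¹⁰)^(1/4) = 380 K.

T_ss ≈ 380 K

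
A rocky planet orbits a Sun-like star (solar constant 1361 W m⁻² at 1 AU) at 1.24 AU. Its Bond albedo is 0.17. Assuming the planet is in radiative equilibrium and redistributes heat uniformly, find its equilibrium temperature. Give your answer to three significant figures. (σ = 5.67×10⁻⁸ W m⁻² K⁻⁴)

T_eq ≈ 239 K

Flux at 1.24 AU: S = 1361/1.24² = 885 W m⁻².
Energy balance: absorbed = emitted ⇒ πR²·S(1−A) = 4πR²·σT_eq⁴, so T_eq⁴ = S(1−A)/(4σ).
T_eq = [885 × 0.83 / (4 × 5.67×10⁻⁸)]^(1/4) = (3.24×10⁹)^(1/4) = 239 K.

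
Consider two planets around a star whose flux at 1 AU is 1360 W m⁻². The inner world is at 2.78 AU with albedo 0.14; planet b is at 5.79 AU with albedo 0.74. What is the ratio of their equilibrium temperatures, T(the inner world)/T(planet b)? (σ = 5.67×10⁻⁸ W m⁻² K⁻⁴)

T_eq = [S₀(1−A)/(4σd²)]^(1/4), so T ∝ (1−A)^(1/4) / √d.
T₁ = [1360×0.86/(4×5.67×10⁻⁸×2.78²)]^(1/4) = 160.72 K.
T₂ = [1360×0.26/(4×5.67×10⁻⁸×5.79²)]^(1/4) = 82.58 K.

T₁/T₂ ≈ 1.946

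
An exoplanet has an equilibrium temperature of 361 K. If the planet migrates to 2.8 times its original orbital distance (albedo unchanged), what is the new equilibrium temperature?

T_eq ∝ L^(1/4) · d^(−1/2).
T′ = 361 / 2.8^(1/2) = 216 K.

T_eq ≈ 216 K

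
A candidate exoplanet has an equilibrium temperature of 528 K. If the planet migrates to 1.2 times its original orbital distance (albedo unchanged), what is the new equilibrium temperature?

T_eq ≈ 482 K

T_eq ∝ L^(1/4) · d^(−1/2).
T′ = 528 / 1.2^(1/2) = 482 K.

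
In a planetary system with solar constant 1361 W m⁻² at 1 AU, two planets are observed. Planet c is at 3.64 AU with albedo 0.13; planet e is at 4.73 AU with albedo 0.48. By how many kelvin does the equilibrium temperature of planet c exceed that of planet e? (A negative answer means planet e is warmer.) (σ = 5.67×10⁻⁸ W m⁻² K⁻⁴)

ΔT ≈ 32.2 K

T_eq = [S₀(1−A)/(4σd²)]^(1/4), so T ∝ (1−A)^(1/4) / √d.
T₁ = [1361×0.87/(4×5.67×10⁻⁸×3.64²)]^(1/4) = 140.89 K.
T₂ = [1361×0.52/(4×5.67×10⁻⁸×4.73²)]^(1/4) = 108.67 K.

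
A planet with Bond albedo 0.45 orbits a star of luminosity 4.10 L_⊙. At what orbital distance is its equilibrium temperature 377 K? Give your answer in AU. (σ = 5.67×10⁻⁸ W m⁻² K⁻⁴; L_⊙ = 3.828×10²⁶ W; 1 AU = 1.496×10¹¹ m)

L = 4.10 × 3.828×10²⁶ = 1.57×10²⁷ W.
From T_eq⁴ = L(1−A)/(16πσd²): d = √[L(1−A)/(16πσT_eq⁴)].
d = √[1.57×10²⁷ × 0.55 / (16π × 5.67×10⁻⁸ × (377)⁴)] = 1.22×10¹¹ m = 0.818 AU.

d ≈ 0.818 AU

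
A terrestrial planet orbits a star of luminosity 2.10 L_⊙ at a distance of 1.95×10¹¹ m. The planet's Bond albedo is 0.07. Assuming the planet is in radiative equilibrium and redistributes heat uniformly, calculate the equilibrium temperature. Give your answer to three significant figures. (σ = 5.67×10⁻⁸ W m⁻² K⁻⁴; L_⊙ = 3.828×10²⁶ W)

L = 2.10 × 3.828×10²⁶ = 8.04×10²⁶ W.
Flux: S = L/(4πd²) = 8.04×10²⁶/(4π×(1.95×10¹¹)²) = 1680 W m⁻².
Energy balance: absorbed = emitted ⇒ πR²·S(1−A) = 4πR²·σT_eq⁴, so T_eq⁴ = S(1−A)/(4σ).
T_eq = [1680 × 0.93 / (4 × 5.67×10⁻⁸)]^(1/4) = (6.90×10⁹)^(1/4) = 288 K.

T_eq ≈ 288 K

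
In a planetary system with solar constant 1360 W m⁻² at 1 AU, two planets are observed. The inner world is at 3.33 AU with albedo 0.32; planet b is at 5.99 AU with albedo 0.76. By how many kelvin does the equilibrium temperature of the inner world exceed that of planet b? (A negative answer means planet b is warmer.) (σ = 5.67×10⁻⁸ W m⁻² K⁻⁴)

T_eq = [S₀(1−A)/(4σd²)]^(1/4), so T ∝ (1−A)^(1/4) / √d.
T₁ = [1360×0.68/(4×5.67×10⁻⁸×3.33²)]^(1/4) = 138.48 K.
T₂ = [1360×0.24/(4×5.67×10⁻⁸×5.99²)]^(1/4) = 79.58 K.

ΔT ≈ 58.9 K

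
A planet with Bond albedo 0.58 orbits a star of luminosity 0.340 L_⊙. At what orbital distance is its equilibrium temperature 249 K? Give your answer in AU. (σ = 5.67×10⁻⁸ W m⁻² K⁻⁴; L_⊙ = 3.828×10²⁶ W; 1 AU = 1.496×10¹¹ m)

d ≈ 0.472 AU

L = 0.340 × 3.828×10²⁶ = 1.30×10²⁶ W.
From T_eq⁴ = L(1−A)/(16πσd²): d = √[L(1−A)/(16πσT_eq⁴)].
d = √[1.30×10²⁶ × 0.42 / (16π × 5.67×10⁻⁸ × (249)⁴)] = 7.06×10¹⁰ m = 0.472 AU.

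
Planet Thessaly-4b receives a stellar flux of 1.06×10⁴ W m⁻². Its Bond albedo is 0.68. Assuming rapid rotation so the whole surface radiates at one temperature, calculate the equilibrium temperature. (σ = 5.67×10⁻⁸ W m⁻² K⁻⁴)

T_eq ≈ 350 K

Energy balance: absorbed = emitted ⇒ πR²·S(1−A) = 4πR²·σT_eq⁴, so T_eq⁴ = S(1−A)/(4σ).
T_eq = [1.06×10⁴ × 0.32 / (4 × 5.67×10⁻⁸)]^(1/4) = (1.50×10¹⁰)^(1/4) = 350 K.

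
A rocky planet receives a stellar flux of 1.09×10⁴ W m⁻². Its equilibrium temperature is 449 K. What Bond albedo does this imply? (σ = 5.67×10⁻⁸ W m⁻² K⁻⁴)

From T_eq⁴ = S(1−A)/(4σ): 1−A = 4σT_eq⁴/S.
1−A = 4 × 5.67×10⁻⁸ × (449)⁴ / 1.09×10⁴ = 0.846.

A ≈ 0.15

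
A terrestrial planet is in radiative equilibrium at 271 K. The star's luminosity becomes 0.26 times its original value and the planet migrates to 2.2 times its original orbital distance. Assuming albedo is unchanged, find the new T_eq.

T_eq ≈ 130 K

T_eq ∝ L^(1/4) · d^(−1/2).
T′ = 271 × 0.26^(1/4) / 2.2^(1/2) = 130 K.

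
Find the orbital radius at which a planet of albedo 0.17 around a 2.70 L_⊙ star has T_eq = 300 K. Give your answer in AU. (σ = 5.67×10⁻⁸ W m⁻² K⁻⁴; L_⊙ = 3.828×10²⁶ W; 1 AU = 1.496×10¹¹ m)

d ≈ 1.29 AU

L = 2.70 × 3.828×10²⁶ = 1.03×10²⁷ W.
From T_eq⁴ = L(1−A)/(16πσd²): d = √[L(1−A)/(16πσT_eq⁴)].
d = √[1.03×10²⁷ × 0.83 / (16π × 5.67×10⁻⁸ × (300)⁴)] = 1.93×10¹¹ m = 1.29 AU.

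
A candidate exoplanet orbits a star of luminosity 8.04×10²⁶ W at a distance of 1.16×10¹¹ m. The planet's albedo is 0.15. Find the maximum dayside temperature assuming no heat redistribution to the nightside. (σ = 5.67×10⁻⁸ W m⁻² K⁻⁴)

T_ss ≈ 517 K

Flux: S = L/(4πd²) = 8.04×10²⁶/(4π×(1.16×10¹¹)²) = 4750 W m⁻².
With no redistribution each surface element balances locally: S(1−A) = σT⁴.
T = [4750 × 0.85 / 5.67×10⁻⁸]^(1/4) = (7.13×10¹⁰)^(1/4) = 517 K.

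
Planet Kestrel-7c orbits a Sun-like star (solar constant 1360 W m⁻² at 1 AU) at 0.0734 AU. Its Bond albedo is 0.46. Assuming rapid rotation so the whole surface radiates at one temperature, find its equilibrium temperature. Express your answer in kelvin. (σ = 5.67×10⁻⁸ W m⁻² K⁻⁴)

T_eq ≈ 880 K

Flux at 0.0734 AU: S = 1360/0.0734² = 2.52×10⁵ W m⁻².
Energy balance: absorbed = emitted ⇒ πR²·S(1−A) = 4πR²·σT_eq⁴, so T_eq⁴ = S(1−A)/(4σ).
T_eq = [2.52×10⁵ × 0.54 / (4 × 5.67×10⁻⁸)]^(1/4) = (6.01×10¹¹)^(1/4) = 880 K.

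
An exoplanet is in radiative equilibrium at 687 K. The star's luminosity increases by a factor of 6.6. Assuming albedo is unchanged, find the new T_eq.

T_eq ≈ 1100 K

T_eq ∝ L^(1/4) · d^(−1/2).
T′ = 687 × 6.6^(1/4) = 1100 K.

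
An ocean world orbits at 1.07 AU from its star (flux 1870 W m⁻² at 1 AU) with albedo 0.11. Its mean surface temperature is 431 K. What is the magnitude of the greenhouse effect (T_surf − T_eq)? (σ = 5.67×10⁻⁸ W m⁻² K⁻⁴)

ΔT ≈ 148.1 K

S = 1870/1.07² = 1633 W m⁻².
T_eq = [S(1−A)/(4σ)]^(1/4) = [1633×0.89/(4×5.67×10⁻⁸)]^(1/4) = 282.9 K.
ΔT = T_surf − T_eq = 431 − 282.9.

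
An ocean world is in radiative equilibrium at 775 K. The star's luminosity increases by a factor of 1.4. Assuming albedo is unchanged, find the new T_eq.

T_eq ∝ L^(1/4) · d^(−1/2).
T′ = 775 × 1.4^(1/4) = 843 K.

T_eq ≈ 843 K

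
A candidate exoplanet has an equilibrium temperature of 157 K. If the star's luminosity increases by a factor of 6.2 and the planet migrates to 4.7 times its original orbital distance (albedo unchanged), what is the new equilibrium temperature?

T_eq ≈ 114 K

T_eq ∝ L^(1/4) · d^(−1/2).
T′ = 157 × 6.2^(1/4) / 4.7^(1/2) = 114 K.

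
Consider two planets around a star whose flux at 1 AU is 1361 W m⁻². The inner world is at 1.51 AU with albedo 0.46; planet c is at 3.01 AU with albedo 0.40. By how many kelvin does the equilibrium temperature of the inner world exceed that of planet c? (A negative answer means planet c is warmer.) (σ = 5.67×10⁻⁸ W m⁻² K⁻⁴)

ΔT ≈ 53.0 K

T_eq = [S₀(1−A)/(4σd²)]^(1/4), so T ∝ (1−A)^(1/4) / √d.
T₁ = [1361×0.54/(4×5.67×10⁻⁸×1.51²)]^(1/4) = 194.16 K.
T₂ = [1361×0.60/(4×5.67×10⁻⁸×3.01²)]^(1/4) = 141.19 K.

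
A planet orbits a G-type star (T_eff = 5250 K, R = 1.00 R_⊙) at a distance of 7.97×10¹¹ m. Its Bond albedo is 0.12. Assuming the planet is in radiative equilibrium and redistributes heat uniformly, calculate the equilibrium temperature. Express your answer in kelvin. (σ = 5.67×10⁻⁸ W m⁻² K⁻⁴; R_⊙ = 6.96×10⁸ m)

R_⋆ = 1.00 × 6.96×10⁸ = 6.96×10⁸ m.
L = 4πR_⋆²σT_⋆⁴ = 4π(6.96×10⁸)² × 5.67×10⁻⁸ × (5250)⁴ = 2.62×10²⁶ W.
S = L/(4πd²) = 32.8 W m⁻².
Energy balance: absorbed = emitted ⇒ πR²·S(1−A) = 4πR²·σT_eq⁴, so T_eq⁴ = S(1−A)/(4σ).
T_eq = [32.8 × 0.88 / (4 × 5.67×10⁻⁸)]^(1/4) = (1.27×10⁸)^(1/4) = 106 K.

T_eq ≈ 106 K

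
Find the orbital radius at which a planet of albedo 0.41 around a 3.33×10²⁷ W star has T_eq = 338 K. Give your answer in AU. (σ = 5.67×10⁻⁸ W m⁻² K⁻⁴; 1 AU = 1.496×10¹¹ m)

d ≈ 1.54 AU

From T_eq⁴ = L(1−A)/(16πσd²): d = √[L(1−A)/(16πσT_eq⁴)].
d = √[3.33×10²⁷ × 0.59 / (16π × 5.67×10⁻⁸ × (338)⁴)] = 2.30×10¹¹ m = 1.54 AU.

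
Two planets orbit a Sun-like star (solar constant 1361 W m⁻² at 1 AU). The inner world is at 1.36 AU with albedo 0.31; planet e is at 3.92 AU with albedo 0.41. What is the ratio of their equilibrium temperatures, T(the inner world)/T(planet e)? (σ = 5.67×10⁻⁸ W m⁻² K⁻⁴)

T_eq = [S₀(1−A)/(4σd²)]^(1/4), so T ∝ (1−A)^(1/4) / √d.
T₁ = [1361×0.69/(4×5.67×10⁻⁸×1.36²)]^(1/4) = 217.52 K.
T₂ = [1361×0.59/(4×5.67×10⁻⁸×3.92²)]^(1/4) = 123.20 K.

T₁/T₂ ≈ 1.766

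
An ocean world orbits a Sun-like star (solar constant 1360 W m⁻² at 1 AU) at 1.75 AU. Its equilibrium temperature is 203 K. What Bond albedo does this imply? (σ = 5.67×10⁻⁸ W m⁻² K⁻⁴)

Flux at 1.75 AU: S = 1360/1.75² = 444 W m⁻².
From T_eq⁴ = S(1−A)/(4σ): 1−A = 4σT_eq⁴/S.
1−A = 4 × 5.67×10⁻⁸ × (203)⁴ / 444 = 0.867.

A ≈ 0.13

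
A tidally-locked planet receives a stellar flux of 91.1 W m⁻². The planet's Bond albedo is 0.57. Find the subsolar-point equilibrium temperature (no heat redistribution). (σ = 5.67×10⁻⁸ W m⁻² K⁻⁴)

At the subsolar point the surface absorbs S(1−A) and emits σT⁴ per unit area — no factor of 4, since only the local patch is in balance.
T = [91.1 × 0.43 / 5.67×10⁻⁸]^(1/4) = (6.91×10⁸)^(1/4) = 162 K.

T_ss ≈ 162 K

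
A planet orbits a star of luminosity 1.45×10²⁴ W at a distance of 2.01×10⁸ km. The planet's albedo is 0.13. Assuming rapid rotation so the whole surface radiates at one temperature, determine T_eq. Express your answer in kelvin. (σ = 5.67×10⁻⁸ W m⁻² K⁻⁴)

d = 2.01×10⁸ km = 2.01×10¹¹ m.
Flux: S = L/(4πd²) = 1.45×10²⁴/(4π×(2.01×10¹¹)²) = 2.86 W m⁻².
Energy balance: absorbed = emitted ⇒ πR²·S(1−A) = 4πR²·σT_eq⁴, so T_eq⁴ = S(1−A)/(4σ).
T_eq = [2.86 × 0.87 / (4 × 5.67×10⁻⁸)]^(1/4) = (1.10×10⁷)^(1/4) = 57.5 K.

T_eq ≈ 57.5 K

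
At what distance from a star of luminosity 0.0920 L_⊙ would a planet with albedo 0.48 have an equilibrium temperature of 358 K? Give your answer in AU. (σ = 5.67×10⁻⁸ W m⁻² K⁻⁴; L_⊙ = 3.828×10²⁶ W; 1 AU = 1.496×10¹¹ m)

d ≈ 0.132 AU

L = 0.0920 × 3.828×10²⁶ = 3.52×10²⁵ W.
From T_eq⁴ = L(1−A)/(16πσd²): d = √[L(1−A)/(16πσT_eq⁴)].
d = √[3.52×10²⁵ × 0.52 / (16π × 5.67×10⁻⁸ × (358)⁴)] = 1.98×10¹⁰ m = 0.132 AU.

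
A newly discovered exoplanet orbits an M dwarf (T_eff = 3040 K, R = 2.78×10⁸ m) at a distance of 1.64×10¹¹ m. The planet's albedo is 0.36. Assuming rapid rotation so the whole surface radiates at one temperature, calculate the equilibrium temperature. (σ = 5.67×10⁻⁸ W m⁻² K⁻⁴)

T_eq ≈ 79.2 K

L = 4πR_⋆²σT_⋆⁴ = 4π(2.78×10⁸)² × 5.67×10⁻⁸ × (3040)⁴ = 4.70×10²⁴ W.
S = L/(4πd²) = 13.9 W m⁻².
Energy balance: absorbed = emitted ⇒ πR²·S(1−A) = 4πR²·σT_eq⁴, so T_eq⁴ = S(1−A)/(4σ).
T_eq = [13.9 × 0.64 / (4 × 5.67×10⁻⁸)]^(1/4) = (3.93×10⁷)^(1/4) = 79.2 K.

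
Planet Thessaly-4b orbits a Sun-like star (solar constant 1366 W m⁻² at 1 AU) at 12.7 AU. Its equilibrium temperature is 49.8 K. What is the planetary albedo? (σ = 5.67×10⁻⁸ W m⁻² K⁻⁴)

Flux at 12.7 AU: S = 1366/12.7² = 8.47 W m⁻².
From T_eq⁴ = S(1−A)/(4σ): 1−A = 4σT_eq⁴/S.
1−A = 4 × 5.67×10⁻⁸ × (49.8)⁴ / 8.47 = 0.165.

A ≈ 0.84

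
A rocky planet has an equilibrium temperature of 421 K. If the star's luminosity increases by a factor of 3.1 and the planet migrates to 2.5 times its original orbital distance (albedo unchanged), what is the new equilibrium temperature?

T_eq ∝ L^(1/4) · d^(−1/2).
T′ = 421 × 3.1^(1/4) / 2.5^(1/2) = 353 K.

T_eq ≈ 353 K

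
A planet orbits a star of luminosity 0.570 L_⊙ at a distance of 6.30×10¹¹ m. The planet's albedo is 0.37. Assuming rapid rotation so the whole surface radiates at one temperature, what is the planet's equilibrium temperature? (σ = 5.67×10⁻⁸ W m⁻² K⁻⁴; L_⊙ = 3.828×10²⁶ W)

L = 0.570 × 3.828×10²⁶ = 2.18×10²⁶ W.
Flux: S = L/(4πd²) = 2.18×10²⁶/(4π×(6.30×10¹¹)²) = 43.7 W m⁻².
Energy balance: absorbed = emitted ⇒ πR²·S(1−A) = 4πR²·σT_eq⁴, so T_eq⁴ = S(1−A)/(4σ).
T_eq = [43.7 × 0.63 / (4 × 5.67×10⁻⁸)]^(1/4) = (1.22×10⁸)^(1/4) = 105 K.

T_eq ≈ 105 K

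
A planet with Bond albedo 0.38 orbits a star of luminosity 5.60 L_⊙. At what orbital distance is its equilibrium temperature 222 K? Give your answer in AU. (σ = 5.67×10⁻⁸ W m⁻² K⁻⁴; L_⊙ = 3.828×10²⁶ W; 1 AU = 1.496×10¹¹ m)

d ≈ 2.93 AU

L = 5.60 × 3.828×10²⁶ = 2.14×10²⁷ W.
From T_eq⁴ = L(1−A)/(16πσd²): d = √[L(1−A)/(16πσT_eq⁴)].
d = √[2.14×10²⁷ × 0.62 / (16π × 5.67×10⁻⁸ × (222)⁴)] = 4.38×10¹¹ m = 2.93 AU.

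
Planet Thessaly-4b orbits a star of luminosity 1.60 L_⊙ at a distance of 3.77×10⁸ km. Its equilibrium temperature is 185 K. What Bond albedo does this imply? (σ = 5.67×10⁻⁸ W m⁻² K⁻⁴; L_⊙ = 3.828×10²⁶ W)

d = 3.77×10⁸ km = 3.77×10¹¹ m.
L = 1.60 × 3.828×10²⁶ = 6.12×10²⁶ W.
Flux: S = L/(4πd²) = 6.12×10²⁶/(4π×(3.77×10¹¹)²) = 343 W m⁻².
From T_eq⁴ = S(1−A)/(4σ): 1−A = 4σT_eq⁴/S.
1−A = 4 × 5.67×10⁻⁸ × (185)⁴ / 343 = 0.775.

A ≈ 0.23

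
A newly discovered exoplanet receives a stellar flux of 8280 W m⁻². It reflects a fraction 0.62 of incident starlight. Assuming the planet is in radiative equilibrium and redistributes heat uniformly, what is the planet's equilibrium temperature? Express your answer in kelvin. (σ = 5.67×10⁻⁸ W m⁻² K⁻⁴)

T_eq ≈ 343 K

Energy balance: absorbed = emitted ⇒ πR²·S(1−A) = 4πR²·σT_eq⁴, so T_eq⁴ = S(1−A)/(4σ).
T_eq = [8280 × 0.38 / (4 × 5.67×10⁻⁸)]^(1/4) = (1.39×10¹⁰)^(1/4) = 343 K.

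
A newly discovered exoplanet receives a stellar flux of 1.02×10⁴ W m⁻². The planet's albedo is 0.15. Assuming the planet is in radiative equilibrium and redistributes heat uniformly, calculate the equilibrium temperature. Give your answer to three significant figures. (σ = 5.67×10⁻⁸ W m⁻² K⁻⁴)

Energy balance: absorbed = emitted ⇒ πR²·S(1−A) = 4πR²·σT_eq⁴, so T_eq⁴ = S(1−A)/(4σ).
T_eq = [1.02×10⁴ × 0.85 / (4 × 5.67×10⁻⁸)]^(1/4) = (3.82×10¹⁰)^(1/4) = 442 K.

T_eq ≈ 442 K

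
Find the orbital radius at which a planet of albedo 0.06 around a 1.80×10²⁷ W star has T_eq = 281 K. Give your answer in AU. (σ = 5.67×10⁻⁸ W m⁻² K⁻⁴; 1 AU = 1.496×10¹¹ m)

From T_eq⁴ = L(1−A)/(16πσd²): d = √[L(1−A)/(16πσT_eq⁴)].
d = √[1.80×10²⁷ × 0.94 / (16π × 5.67×10⁻⁸ × (281)⁴)] = 3.09×10¹¹ m = 2.06 AU.

d ≈ 2.06 AU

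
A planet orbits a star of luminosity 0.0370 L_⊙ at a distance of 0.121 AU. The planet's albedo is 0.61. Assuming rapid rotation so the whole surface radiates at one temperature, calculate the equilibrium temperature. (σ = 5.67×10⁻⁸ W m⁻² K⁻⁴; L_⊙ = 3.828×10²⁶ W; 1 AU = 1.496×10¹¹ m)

T_eq ≈ 277 K

d = 0.121 AU = 1.81×10¹⁰ m.
L = 0.0370 × 3.828×10²⁶ = 1.42×10²⁵ W.
Flux: S = L/(4πd²) = 1.42×10²⁵/(4π×(1.81×10¹⁰)²) = 3440 W m⁻².
Energy balance: absorbed = emitted ⇒ πR²·S(1−A) = 4πR²·σT_eq⁴, so T_eq⁴ = S(1−A)/(4σ).
T_eq = [3440 × 0.39 / (4 × 5.67×10⁻⁸)]^(1/4) = (5.91×10⁹)^(1/4) = 277 K.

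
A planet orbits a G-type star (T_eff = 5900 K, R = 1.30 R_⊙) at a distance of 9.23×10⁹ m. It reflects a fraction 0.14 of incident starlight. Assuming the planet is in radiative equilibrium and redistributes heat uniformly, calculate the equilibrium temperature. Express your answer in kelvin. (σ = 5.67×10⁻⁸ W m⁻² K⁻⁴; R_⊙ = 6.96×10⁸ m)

R_⋆ = 1.30 × 6.96×10⁸ = 9.05×10⁸ m.
L = 4πR_⋆²σT_⋆⁴ = 4π(9.05×10⁸)² × 5.67×10⁻⁸ × (5900)⁴ = 7.07×10²⁶ W.
S = L/(4πd²) = 6.60×10⁵ W m⁻².
Energy balance: absorbed = emitted ⇒ πR²·S(1−A) = 4πR²·σT_eq⁴, so T_eq⁴ = S(1−A)/(4σ).
T_eq = [6.60×10⁵ × 0.86 / (4 × 5.67×10⁻⁸)]^(1/4) = (2.50×10¹²)^(1/4) = 1260 K.

T_eq ≈ 1260 K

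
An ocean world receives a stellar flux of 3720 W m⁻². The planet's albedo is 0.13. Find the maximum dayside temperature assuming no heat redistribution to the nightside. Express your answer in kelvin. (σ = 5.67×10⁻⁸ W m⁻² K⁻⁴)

T_ss ≈ 489 K

With no redistribution each surface element balances locally: S(1−A) = σT⁴.
T = [3720 × 0.87 / 5.67×10⁻⁸]^(1/4) = (5.71×10¹⁰)^(1/4) = 489 K.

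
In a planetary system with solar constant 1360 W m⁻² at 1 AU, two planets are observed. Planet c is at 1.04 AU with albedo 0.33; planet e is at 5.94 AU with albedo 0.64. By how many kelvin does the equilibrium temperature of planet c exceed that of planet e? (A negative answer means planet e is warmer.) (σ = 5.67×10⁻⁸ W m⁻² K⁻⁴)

T_eq = [S₀(1−A)/(4σd²)]^(1/4), so T ∝ (1−A)^(1/4) / √d.
T₁ = [1360×0.67/(4×5.67×10⁻⁸×1.04²)]^(1/4) = 246.87 K.
T₂ = [1360×0.36/(4×5.67×10⁻⁸×5.94²)]^(1/4) = 88.44 K.

ΔT ≈ 158.4 K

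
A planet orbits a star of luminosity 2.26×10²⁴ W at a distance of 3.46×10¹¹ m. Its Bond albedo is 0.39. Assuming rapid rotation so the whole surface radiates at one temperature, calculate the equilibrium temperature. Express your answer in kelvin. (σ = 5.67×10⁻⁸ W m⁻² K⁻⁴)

Flux: S = L/(4πd²) = 2.26×10²⁴/(4π×(3.46×10¹¹)²) = 1.50 W m⁻².
Energy balance: absorbed = emitted ⇒ πR²·S(1−A) = 4πR²·σT_eq⁴, so T_eq⁴ = S(1−A)/(4σ).
T_eq = [1.50 × 0.61 / (4 × 5.67×10⁻⁸)]^(1/4) = (4.04×10⁶)^(1/4) = 44.8 K.

T_eq ≈ 44.8 K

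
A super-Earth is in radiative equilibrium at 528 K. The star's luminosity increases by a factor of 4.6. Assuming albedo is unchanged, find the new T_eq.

T_eq ≈ 773 K

T_eq ∝ L^(1/4) · d^(−1/2).
T′ = 528 × 4.6^(1/4) = 773 K.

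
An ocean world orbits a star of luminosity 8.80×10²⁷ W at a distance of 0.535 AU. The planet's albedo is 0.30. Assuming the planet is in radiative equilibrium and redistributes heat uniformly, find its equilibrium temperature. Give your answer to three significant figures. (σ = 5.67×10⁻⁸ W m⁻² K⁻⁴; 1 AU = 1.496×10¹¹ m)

d = 0.535 AU = 8.00×10¹⁰ m.
Flux: S = L/(4πd²) = 8.80×10²⁷/(4π×(8.00×10¹⁰)²) = 1.09×10⁵ W m⁻².
Energy balance: absorbed = emitted ⇒ πR²·S(1−A) = 4πR²·σT_eq⁴, so T_eq⁴ = S(1−A)/(4σ).
T_eq = [1.09×10⁵ × 0.70 / (4 × 5.67×10⁻⁸)]^(1/4) = (3.37×10¹¹)^(1/4) = 762 K.

T_eq ≈ 762 K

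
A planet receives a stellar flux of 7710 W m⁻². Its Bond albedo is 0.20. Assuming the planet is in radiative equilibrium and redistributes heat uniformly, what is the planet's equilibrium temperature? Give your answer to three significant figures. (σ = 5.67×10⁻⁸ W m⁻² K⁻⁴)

T_eq ≈ 406 K

Energy balance: absorbed = emitted ⇒ πR²·S(1−A) = 4πR²·σT_eq⁴, so T_eq⁴ = S(1−A)/(4σ).
T_eq = [7710 × 0.80 / (4 × 5.67×10⁻⁸)]^(1/4) = (2.72×10¹⁰)^(1/4) = 406 K.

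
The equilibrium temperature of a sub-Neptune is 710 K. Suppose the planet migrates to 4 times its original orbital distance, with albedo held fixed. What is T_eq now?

T_eq ∝ L^(1/4) · d^(−1/2).
T′ = 710 / 4^(1/2) = 355 K.

T_eq ≈ 355 K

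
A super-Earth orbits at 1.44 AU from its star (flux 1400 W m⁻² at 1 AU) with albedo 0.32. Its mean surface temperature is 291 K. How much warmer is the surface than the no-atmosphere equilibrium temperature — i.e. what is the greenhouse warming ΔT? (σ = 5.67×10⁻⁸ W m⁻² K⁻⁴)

ΔT ≈ 78.9 K

S = 1400/1.44² = 675.2 W m⁻².
T_eq = [S(1−A)/(4σ)]^(1/4) = [675.2×0.68/(4×5.67×10⁻⁸)]^(1/4) = 212.1 K.
ΔT = T_surf − T_eq = 291 − 212.1.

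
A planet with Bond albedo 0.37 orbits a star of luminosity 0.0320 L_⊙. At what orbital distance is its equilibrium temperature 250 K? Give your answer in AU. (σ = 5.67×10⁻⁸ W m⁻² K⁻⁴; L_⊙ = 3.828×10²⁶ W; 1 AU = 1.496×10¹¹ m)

L = 0.0320 × 3.828×10²⁶ = 1.22×10²⁵ W.
From T_eq⁴ = L(1−A)/(16πσd²): d = √[L(1−A)/(16πσT_eq⁴)].
d = √[1.22×10²⁵ × 0.63 / (16π × 5.67×10⁻⁸ × (250)⁴)] = 2.63×10¹⁰ m = 0.176 AU.

d ≈ 0.176 AU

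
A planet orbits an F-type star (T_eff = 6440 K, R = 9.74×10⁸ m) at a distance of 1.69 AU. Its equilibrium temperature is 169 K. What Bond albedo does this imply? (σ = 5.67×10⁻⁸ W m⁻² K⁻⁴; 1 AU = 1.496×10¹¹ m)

d = 1.69 AU = 2.53×10¹¹ m.
L = 4πR_⋆²σT_⋆⁴ = 4π(9.74×10⁸)² × 5.67×10⁻⁸ × (6440)⁴ = 1.16×10²⁷ W.
S = L/(4πd²) = 1450 W m⁻².
From T_eq⁴ = S(1−A)/(4σ): 1−A = 4σT_eq⁴/S.
1−A = 4 × 5.67×10⁻⁸ × (169)⁴ / 1450 = 0.128.

A ≈ 0.87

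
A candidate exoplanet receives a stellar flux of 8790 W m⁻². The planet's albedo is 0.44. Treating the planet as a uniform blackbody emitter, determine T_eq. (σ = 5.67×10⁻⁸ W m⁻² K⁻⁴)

Energy balance: absorbed = emitted ⇒ πR²·S(1−A) = 4πR²·σT_eq⁴, so T_eq⁴ = S(1−A)/(4σ).
T_eq = [8790 × 0.56 / (4 × 5.67×10⁻⁸)]^(1/4) = (2.17×10¹⁰)^(1/4) = 384 K.

T_eq ≈ 384 K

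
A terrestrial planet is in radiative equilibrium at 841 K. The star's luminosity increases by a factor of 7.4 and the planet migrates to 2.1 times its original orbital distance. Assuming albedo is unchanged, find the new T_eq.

T_eq ∝ L^(1/4) · d^(−1/2).
T′ = 841 × 7.4^(1/4) / 2.1^(1/2) = 957 K.

T_eq ≈ 957 K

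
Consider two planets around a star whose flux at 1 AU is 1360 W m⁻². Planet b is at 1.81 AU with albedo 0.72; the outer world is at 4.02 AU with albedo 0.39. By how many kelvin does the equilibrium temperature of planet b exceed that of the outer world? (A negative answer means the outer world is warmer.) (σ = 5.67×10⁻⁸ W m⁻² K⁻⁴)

T_eq = [S₀(1−A)/(4σd²)]^(1/4), so T ∝ (1−A)^(1/4) / √d.
T₁ = [1360×0.28/(4×5.67×10⁻⁸×1.81²)]^(1/4) = 150.46 K.
T₂ = [1360×0.61/(4×5.67×10⁻⁸×4.02²)]^(1/4) = 122.66 K.

ΔT ≈ 27.8 K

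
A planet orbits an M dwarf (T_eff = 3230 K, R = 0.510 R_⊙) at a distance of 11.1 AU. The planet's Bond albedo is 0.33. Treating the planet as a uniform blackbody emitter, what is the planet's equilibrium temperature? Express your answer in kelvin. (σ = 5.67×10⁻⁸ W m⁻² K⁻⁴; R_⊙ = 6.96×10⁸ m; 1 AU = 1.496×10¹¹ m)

R_⋆ = 0.510 × 6.96×10⁸ = 3.55×10⁸ m.
d = 11.1 AU = 1.66×10¹² m.
L = 4πR_⋆²σT_⋆⁴ = 4π(3.55×10⁸)² × 5.67×10⁻⁸ × (3230)⁴ = 9.77×10²⁴ W.
S = L/(4πd²) = 0.282 W m⁻².
Energy balance: absorbed = emitted ⇒ πR²·S(1−A) = 4πR²·σT_eq⁴, so T_eq⁴ = S(1−A)/(4σ).
T_eq = [0.282 × 0.67 / (4 × 5.67×10⁻⁸)]^(1/4) = (8.33×10⁵)^(1/4) = 30.2 K.

T_eq ≈ 30.2 K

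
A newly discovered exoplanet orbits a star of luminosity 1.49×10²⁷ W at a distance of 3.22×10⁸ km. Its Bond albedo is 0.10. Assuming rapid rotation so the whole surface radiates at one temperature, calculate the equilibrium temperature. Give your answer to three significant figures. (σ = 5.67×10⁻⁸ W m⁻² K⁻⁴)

T_eq ≈ 260 K

d = 3.22×10⁸ km = 3.22×10¹¹ m.
Flux: S = L/(4πd²) = 1.49×10²⁷/(4π×(3.22×10¹¹)²) = 1140 W m⁻².
Energy balance: absorbed = emitted ⇒ πR²·S(1−A) = 4πR²·σT_eq⁴, so T_eq⁴ = S(1−A)/(4σ).
T_eq = [1140 × 0.90 / (4 × 5.67×10⁻⁸)]^(1/4) = (4.54×10⁹)^(1/4) = 260 K.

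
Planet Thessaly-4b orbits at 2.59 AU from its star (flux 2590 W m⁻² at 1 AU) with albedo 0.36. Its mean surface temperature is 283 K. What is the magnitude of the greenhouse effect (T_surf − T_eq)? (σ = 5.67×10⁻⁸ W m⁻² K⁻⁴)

ΔT ≈ 101.3 K

S = 2590/2.59² = 386.1 W m⁻².
T_eq = [S(1−A)/(4σ)]^(1/4) = [386.1×0.64/(4×5.67×10⁻⁸)]^(1/4) = 181.7 K.
ΔT = T_surf − T_eq = 283 − 181.7.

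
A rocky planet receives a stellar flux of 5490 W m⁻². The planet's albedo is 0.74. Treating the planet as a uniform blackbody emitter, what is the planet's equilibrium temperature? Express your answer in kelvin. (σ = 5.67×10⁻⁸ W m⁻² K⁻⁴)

T_eq ≈ 282 K

Energy balance: absorbed = emitted ⇒ πR²·S(1−A) = 4πR²·σT_eq⁴, so T_eq⁴ = S(1−A)/(4σ).
T_eq = [5490 × 0.26 / (4 × 5.67×10⁻⁸)]^(1/4) = (6.29×10⁹)^(1/4) = 282 K.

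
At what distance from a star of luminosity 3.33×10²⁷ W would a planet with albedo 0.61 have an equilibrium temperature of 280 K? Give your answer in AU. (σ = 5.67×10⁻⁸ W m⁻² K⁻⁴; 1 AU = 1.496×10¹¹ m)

d ≈ 1.82 AU

From T_eq⁴ = L(1−A)/(16πσd²): d = √[L(1−A)/(16πσT_eq⁴)].
d = √[3.33×10²⁷ × 0.39 / (16π × 5.67×10⁻⁸ × (280)⁴)] = 2.72×10¹¹ m = 1.82 AU.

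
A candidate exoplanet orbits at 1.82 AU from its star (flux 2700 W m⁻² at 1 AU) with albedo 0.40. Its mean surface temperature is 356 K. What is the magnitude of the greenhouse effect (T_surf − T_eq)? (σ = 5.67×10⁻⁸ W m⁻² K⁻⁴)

ΔT ≈ 140.5 K

S = 2700/1.82² = 815.1 W m⁻².
T_eq = [S(1−A)/(4σ)]^(1/4) = [815.1×0.60/(4×5.67×10⁻⁸)]^(1/4) = 215.5 K.
ΔT = T_surf − T_eq = 356 − 215.5.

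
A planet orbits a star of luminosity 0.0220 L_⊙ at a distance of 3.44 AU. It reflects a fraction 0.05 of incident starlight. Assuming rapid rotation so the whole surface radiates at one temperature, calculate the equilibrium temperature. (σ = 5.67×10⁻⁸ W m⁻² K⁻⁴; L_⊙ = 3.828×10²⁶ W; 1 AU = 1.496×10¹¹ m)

T_eq ≈ 57.1 K

d = 3.44 AU = 5.15×10¹¹ m.
L = 0.0220 × 3.828×10²⁶ = 8.42×10²⁴ W.
Flux: S = L/(4πd²) = 8.42×10²⁴/(4π×(5.15×10¹¹)²) = 2.53 W m⁻².
Energy balance: absorbed = emitted ⇒ πR²·S(1−A) = 4πR²·σT_eq⁴, so T_eq⁴ = S(1−A)/(4σ).
T_eq = [2.53 × 0.95 / (4 × 5.67×10⁻⁸)]^(1/4) = (1.06×10⁷)^(1/4) = 57.1 K.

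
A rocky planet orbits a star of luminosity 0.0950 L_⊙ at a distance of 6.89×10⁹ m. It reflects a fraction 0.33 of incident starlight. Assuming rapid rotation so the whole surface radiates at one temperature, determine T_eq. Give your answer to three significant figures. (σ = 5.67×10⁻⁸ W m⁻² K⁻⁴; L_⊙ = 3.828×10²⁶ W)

L = 0.0950 × 3.828×10²⁶ = 3.64×10²⁵ W.
Flux: S = L/(4πd²) = 3.64×10²⁵/(4π×(6.89×10⁹)²) = 6.10×10⁴ W m⁻².
Energy balance: absorbed = emitted ⇒ πR²·S(1−A) = 4πR²·σT_eq⁴, so T_eq⁴ = S(1−A)/(4σ).
T_eq = [6.10×10⁴ × 0.67 / (4 × 5.67×10⁻⁸)]^(1/4) = (1.80×10¹¹)^(1/4) = 651 K.

T_eq ≈ 651 K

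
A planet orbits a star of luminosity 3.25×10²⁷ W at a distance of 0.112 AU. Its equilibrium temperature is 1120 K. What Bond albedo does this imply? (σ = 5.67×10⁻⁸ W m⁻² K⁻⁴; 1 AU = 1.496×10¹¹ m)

d = 0.112 AU = 1.68×10¹⁰ m.
Flux: S = L/(4πd²) = 3.25×10²⁷/(4π×(1.68×10¹⁰)²) = 9.21×10⁵ W m⁻².
From T_eq⁴ = S(1−A)/(4σ): 1−A = 4σT_eq⁴/S.
1−A = 4 × 5.67×10⁻⁸ × (1120)⁴ / 9.21×10⁵ = 0.387.

A ≈ 0.61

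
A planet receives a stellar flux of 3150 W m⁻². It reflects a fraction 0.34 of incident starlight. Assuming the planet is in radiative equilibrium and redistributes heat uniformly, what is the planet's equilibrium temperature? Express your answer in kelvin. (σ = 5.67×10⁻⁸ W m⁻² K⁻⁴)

Energy balance: absorbed = emitted ⇒ πR²·S(1−A) = 4πR²·σT_eq⁴, so T_eq⁴ = S(1−A)/(4σ).
T_eq = [3150 × 0.66 / (4 × 5.67×10⁻⁸)]^(1/4) = (9.17×10⁹)^(1/4) = 309 K.

T_eq ≈ 309 K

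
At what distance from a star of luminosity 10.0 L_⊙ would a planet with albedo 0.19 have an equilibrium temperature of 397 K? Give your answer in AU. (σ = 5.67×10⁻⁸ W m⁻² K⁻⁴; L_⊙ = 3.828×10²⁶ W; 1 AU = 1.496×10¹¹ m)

L = 10.0 × 3.828×10²⁶ = 3.83×10²⁷ W.
From T_eq⁴ = L(1−A)/(16πσd²): d = √[L(1−A)/(16πσT_eq⁴)].
d = √[3.83×10²⁷ × 0.81 / (16π × 5.67×10⁻⁸ × (397)⁴)] = 2.09×10¹¹ m = 1.40 AU.

d ≈ 1.40 AU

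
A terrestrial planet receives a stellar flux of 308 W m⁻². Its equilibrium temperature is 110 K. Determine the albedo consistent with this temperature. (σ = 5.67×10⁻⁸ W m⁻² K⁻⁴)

A ≈ 0.89

From T_eq⁴ = S(1−A)/(4σ): 1−A = 4σT_eq⁴/S.
1−A = 4 × 5.67×10⁻⁸ × (110)⁴ / 308 = 0.108.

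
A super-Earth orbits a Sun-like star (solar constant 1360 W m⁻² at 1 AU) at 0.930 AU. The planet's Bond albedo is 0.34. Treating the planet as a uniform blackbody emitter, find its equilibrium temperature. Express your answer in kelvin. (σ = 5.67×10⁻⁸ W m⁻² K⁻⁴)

T_eq ≈ 260 K

Flux at 0.930 AU: S = 1360/0.930² = 1570 W m⁻².
Energy balance: absorbed = emitted ⇒ πR²·S(1−A) = 4πR²·σT_eq⁴, so T_eq⁴ = S(1−A)/(4σ).
T_eq = [1570 × 0.66 / (4 × 5.67×10⁻⁸)]^(1/4) = (4.58×10⁹)^(1/4) = 260 K.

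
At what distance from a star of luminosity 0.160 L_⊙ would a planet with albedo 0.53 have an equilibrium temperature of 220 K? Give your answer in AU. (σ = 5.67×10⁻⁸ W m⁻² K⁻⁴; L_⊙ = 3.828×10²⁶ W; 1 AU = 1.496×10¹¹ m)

d ≈ 0.439 AU

L = 0.160 × 3.828×10²⁶ = 6.12×10²⁵ W.
From T_eq⁴ = L(1−A)/(16πσd²): d = √[L(1−A)/(16πσT_eq⁴)].
d = √[6.12×10²⁵ × 0.47 / (16π × 5.67×10⁻⁸ × (220)⁴)] = 6.57×10¹⁰ m = 0.439 AU.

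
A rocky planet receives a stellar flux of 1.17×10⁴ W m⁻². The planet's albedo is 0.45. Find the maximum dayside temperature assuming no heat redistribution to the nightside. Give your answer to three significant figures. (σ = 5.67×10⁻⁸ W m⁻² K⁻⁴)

T_ss ≈ 580 K

With no redistribution each surface element balances locally: S(1−A) = σT⁴.
T = [1.17×10⁴ × 0.55 / 5.67×10⁻⁸]^(1/4) = (1.13×10¹¹)^(1/4) = 580 K.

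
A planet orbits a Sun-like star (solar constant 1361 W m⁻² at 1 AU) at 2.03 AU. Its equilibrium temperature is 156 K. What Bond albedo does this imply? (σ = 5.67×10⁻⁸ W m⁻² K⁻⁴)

Flux at 2.03 AU: S = 1361/2.03² = 330 W m⁻².
From T_eq⁴ = S(1−A)/(4σ): 1−A = 4σT_eq⁴/S.
1−A = 4 × 5.67×10⁻⁸ × (156)⁴ / 330 = 0.407.

A ≈ 0.59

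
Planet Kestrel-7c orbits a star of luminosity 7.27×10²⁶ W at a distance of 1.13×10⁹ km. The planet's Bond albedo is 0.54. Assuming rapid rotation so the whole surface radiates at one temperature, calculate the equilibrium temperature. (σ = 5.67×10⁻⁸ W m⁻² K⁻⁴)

T_eq ≈ 97.9 K

d = 1.13×10⁹ km = 1.13×10¹² m.
Flux: S = L/(4πd²) = 7.27×10²⁶/(4π×(1.13×10¹²)²) = 45.3 W m⁻².
Energy balance: absorbed = emitted ⇒ πR²·S(1−A) = 4πR²·σT_eq⁴, so T_eq⁴ = S(1−A)/(4σ).
T_eq = [45.3 × 0.46 / (4 × 5.67×10⁻⁸)]^(1/4) = (9.19×10⁷)^(1/4) = 97.9 K.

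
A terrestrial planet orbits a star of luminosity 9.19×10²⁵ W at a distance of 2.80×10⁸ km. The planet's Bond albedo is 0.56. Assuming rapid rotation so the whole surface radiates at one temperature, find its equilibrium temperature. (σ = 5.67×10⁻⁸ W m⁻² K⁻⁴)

d = 2.80×10⁸ km = 2.80×10¹¹ m.
Flux: S = L/(4πd²) = 9.19×10²⁵/(4π×(2.80×10¹¹)²) = 93.3 W m⁻².
Energy balance: absorbed = emitted ⇒ πR²·S(1−A) = 4πR²·σT_eq⁴, so T_eq⁴ = S(1−A)/(4σ).
T_eq = [93.3 × 0.44 / (4 × 5.67×10⁻⁸)]^(1/4) = (1.81×10⁸)^(1/4) = 116 K.

T_eq ≈ 116 K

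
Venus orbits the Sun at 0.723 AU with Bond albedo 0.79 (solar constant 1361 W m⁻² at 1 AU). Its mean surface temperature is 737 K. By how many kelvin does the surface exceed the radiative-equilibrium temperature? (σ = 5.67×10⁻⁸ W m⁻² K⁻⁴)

S = 1361/0.723² = 2604 W m⁻².
T_eq = [S(1−A)/(4σ)]^(1/4) = [2604×0.21/(4×5.67×10⁻⁸)]^(1/4) = 221.6 K.
ΔT = T_surf − T_eq = 737 − 221.6.

ΔT ≈ 515.4 K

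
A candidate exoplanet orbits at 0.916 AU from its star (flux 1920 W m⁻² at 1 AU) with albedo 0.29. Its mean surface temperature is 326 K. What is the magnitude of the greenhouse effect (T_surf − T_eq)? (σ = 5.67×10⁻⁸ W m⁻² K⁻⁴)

ΔT ≈ 35.1 K

S = 1920/0.916² = 2288 W m⁻².
T_eq = [S(1−A)/(4σ)]^(1/4) = [2288×0.71/(4×5.67×10⁻⁸)]^(1/4) = 290.9 K.
ΔT = T_surf − T_eq = 326 − 290.9.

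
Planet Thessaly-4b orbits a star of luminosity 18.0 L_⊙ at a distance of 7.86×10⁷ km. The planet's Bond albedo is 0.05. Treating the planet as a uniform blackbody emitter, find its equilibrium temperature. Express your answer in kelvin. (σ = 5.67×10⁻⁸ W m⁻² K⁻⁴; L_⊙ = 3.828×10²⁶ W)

T_eq ≈ 781 K

d = 7.86×10⁷ km = 7.86×10¹⁰ m.
L = 18.0 × 3.828×10²⁶ = 6.89×10²⁷ W.
Flux: S = L/(4πd²) = 6.89×10²⁷/(4π×(7.86×10¹⁰)²) = 8.88×10⁴ W m⁻².
Energy balance: absorbed = emitted ⇒ πR²·S(1−A) = 4πR²·σT_eq⁴, so T_eq⁴ = S(1−A)/(4σ).
T_eq = [8.88×10⁴ × 0.95 / (4 × 5.67×10⁻⁸)]^(1/4) = (3.72×10¹¹)^(1/4) = 781 K.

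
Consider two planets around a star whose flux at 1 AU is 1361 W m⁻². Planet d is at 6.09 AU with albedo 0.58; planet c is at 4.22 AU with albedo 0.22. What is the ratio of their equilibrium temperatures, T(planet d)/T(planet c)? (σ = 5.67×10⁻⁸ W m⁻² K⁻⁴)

T₁/T₂ ≈ 0.713

T_eq = [S₀(1−A)/(4σd²)]^(1/4), so T ∝ (1−A)^(1/4) / √d.
T₁ = [1361×0.42/(4×5.67×10⁻⁸×6.09²)]^(1/4) = 90.79 K.
T₂ = [1361×0.78/(4×5.67×10⁻⁸×4.22²)]^(1/4) = 127.33 K.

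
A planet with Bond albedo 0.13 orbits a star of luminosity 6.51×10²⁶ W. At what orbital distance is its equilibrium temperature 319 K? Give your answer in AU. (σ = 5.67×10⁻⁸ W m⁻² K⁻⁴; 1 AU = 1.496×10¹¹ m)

d ≈ 0.926 AU

From T_eq⁴ = L(1−A)/(16πσd²): d = √[L(1−A)/(16πσT_eq⁴)].
d = √[6.51×10²⁶ × 0.87 / (16π × 5.67×10⁻⁸ × (319)⁴)] = 1.39×10¹¹ m = 0.926 AU.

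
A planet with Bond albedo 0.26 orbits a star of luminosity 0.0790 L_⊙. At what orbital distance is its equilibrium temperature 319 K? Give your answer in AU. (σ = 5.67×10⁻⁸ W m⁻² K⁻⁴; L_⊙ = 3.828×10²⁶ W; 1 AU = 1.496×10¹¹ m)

d ≈ 0.184 AU

L = 0.0790 × 3.828×10²⁶ = 3.02×10²⁵ W.
From T_eq⁴ = L(1−A)/(16πσd²): d = √[L(1−A)/(16πσT_eq⁴)].
d = √[3.02×10²⁵ × 0.74 / (16π × 5.67×10⁻⁸ × (319)⁴)] = 2.75×10¹⁰ m = 0.184 AU.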